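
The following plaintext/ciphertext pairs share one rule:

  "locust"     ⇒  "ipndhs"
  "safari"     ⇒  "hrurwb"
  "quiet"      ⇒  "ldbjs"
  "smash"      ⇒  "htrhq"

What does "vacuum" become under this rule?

ornddt

l(11)→i(8) and o(14)→p(15) fit y≡11x+17 (mod 26); the inverse of 11 mod 26 is 19. This is an affine cipher: with a=0,…,z=25, each position x becomes (11x+17) mod 26.
Applying it to vacuum: v(21)→11·21+17≡14=o; a(0)→11·0+17≡17=r; c(2)→11·2+17≡13=n; u(20)→11·20+17≡3=d; u(20)→11·20+17≡3=d; m(12)→11·12+17≡19=t (all mod 26).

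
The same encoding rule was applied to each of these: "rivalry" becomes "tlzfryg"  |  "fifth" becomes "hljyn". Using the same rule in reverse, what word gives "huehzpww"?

The shift increases by 1 at each position, starting from +2: 2, 3, 4, ….
Undoing it on huehzpww: h−2=f, u−3=r, e−4=a, h−5=c, z−6=t, p−7=i, w−8=o, w−9=n.

fraction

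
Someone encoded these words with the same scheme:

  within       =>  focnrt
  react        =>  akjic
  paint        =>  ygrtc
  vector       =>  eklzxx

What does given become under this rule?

It's a Vigenère-style cipher with numeric key [9,6]: position i shifts by key[i mod 2].
On given: g+9=p, i+6=o, v+9=e, e+6=k, n+9=w.

poekw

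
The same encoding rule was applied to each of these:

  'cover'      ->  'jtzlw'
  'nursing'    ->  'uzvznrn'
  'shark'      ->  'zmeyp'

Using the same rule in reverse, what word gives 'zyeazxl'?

statute

A repeating key of period 3 is used — shifts +7, +5, +4 over and over.
Undoing it on zyeazxl: z−7=s, y−5=t, e−4=a, a−7=t, z−5=u, x−4=t, l−7=e.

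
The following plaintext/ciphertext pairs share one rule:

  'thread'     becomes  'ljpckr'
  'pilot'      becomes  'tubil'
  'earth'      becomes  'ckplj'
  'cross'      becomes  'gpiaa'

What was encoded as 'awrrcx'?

This is an affine cipher: with a=0,…,z=25, each position x becomes (11x+10) mod 26.
Decoding awrrcx: a(0)→19·(0−10)≡18=s; w(22)→19·(22−10)≡20=u; r(17)→19·(17−10)≡3=d; r(17)→19·(17−10)≡3=d; c(2)→19·(2−10)≡4=e; x(23)→19·(23−10)≡13=n (all mod 26).

sudden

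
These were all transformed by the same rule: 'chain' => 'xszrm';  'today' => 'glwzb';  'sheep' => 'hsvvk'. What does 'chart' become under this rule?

Each pair mirrors across the alphabet (c↔x, h↔s, a↔z): positions sum to 25. Letters are reflected about the middle of the alphabet (position → 25−position): Atbash.
Applying it to chart: c↔x, h↔s, a↔z, r↔i, t↔g.

xszig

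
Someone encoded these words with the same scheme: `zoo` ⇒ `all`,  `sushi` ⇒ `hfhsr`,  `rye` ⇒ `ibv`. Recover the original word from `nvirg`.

merit

Each pair mirrors across the alphabet (z↔a, o↔l, o↔l): positions sum to 25. This is the alphabet-reversal cipher (Atbash): a becomes z, b becomes y, etc.
Undoing it on nvirg: n↔m, v↔e, i↔r, r↔i, g↔t.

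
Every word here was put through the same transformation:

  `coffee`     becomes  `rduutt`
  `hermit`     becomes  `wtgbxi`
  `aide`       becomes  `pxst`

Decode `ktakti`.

Compare letters: c→r is +15, o→d is +15, f→u is +15 — a constant shift. It's a constant shift of +15 (ROT15).
Reversing it on ktakti: k−15=v, t−15=e, a−15=l, k−15=v, t−15=e, i−15=t.

velvet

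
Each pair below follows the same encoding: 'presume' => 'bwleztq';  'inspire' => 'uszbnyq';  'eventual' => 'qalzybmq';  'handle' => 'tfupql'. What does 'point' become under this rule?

btpzy

Shifts by position in presume: pos 0: p→b (+12), pos 1: r→w (+5), pos 2: e→l (+7), pos 3: s→e (+12), pos 4: u→z (+5), pos 5: m→t (+7) — repeating every 3. A repeating key of period 3 is used — shifts +12, +5, +7 over and over.
On point: p+12=b, o+5=t, i+7=p, n+12=z, t+5=y.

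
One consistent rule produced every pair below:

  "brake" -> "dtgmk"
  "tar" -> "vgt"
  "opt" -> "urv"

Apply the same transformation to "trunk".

Two shifts are in play — +6 for a/e/i/o/u, +2 for every other letter.
For trunk: t(cons)+2=v, r(cons)+2=t, u(vowel)+6=a, n(cons)+2=p, k(cons)+2=m.

vtapm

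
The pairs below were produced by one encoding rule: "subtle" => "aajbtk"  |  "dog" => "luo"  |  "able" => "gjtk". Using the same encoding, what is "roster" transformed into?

The shift depends on letter class: consonant s→a is +8, but vowel u→a is +6. Vowels shift forward by 6 and consonants shift forward by 8.
On roster: r(cons)+8=z, o(vowel)+6=u, s(cons)+8=a, t(cons)+8=b, e(vowel)+6=k, r(cons)+8=z.

zuabkz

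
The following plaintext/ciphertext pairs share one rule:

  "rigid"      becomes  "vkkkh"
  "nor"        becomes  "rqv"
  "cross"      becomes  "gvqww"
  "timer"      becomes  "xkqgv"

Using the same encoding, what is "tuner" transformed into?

xwrgv

The shift depends on letter class: consonant r→v is +4, but vowel i→k is +2. The rule splits by letter class: vowels +2, consonants +4.
For tuner: t(cons)+4=x, u(vowel)+2=w, n(cons)+4=r, e(vowel)+2=g, r(cons)+4=v.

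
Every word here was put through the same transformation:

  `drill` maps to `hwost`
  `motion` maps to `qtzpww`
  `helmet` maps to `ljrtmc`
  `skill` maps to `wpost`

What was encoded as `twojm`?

price

Each letter shifts forward by (position + 4), i.e. 4, 5, 6, … — the shift grows by one for each successive letter.
Decoding twojm: t−4=p, w−5=r, o−6=i, j−7=c, m−8=e.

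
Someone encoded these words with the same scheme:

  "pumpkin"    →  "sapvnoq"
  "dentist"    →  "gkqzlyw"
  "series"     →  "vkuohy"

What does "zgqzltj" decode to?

wanting

Shifts by position in pumpkin: pos 0: p→s (+3), pos 1: u→a (+6), pos 2: m→p (+3), pos 3: p→v (+6) — repeating every 2. The shifts repeat in a cycle of length 2: positions 0,1,… shift by +3, +6, then the pattern repeats.
Undoing it on zgqzltj: z−3=w, g−6=a, q−3=n, z−6=t, l−3=i, t−6=n, j−3=g.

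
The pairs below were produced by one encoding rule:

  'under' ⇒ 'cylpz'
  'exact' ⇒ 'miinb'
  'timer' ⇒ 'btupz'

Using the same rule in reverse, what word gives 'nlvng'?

fancy

The shifts repeat in a cycle of length 2: positions 0,1,… shift by +8, +11, then the pattern repeats.
Reversing it on nlvng: n−8=f, l−11=a, v−8=n, n−11=c, g−8=y.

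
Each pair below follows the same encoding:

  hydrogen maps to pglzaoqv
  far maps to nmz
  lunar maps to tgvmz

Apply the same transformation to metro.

Two shifts are in play — +12 for a/e/i/o/u, +8 for every other letter.
Applying it to metro: m(cons)+8=u, e(vowel)+12=q, t(cons)+8=b, r(cons)+8=z, o(vowel)+12=a.

uqbza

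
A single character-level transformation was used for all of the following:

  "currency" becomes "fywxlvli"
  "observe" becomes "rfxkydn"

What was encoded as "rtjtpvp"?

opening

Letter i (0-indexed) is shifted by i+3, so successive shifts are 3, 4, 5, ….
Reversing it on rtjtpvp: r−3=o, t−4=p, j−5=e, t−6=n, p−7=i, v−8=n, p−9=g.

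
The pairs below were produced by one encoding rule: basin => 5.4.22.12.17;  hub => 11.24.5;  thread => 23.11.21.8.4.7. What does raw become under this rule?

b is letter #2 and maps to 5: an offset of 3. Each letter is replaced by its alphabet position (a=1..z=26) + 3.
For raw: r=18→21, a=1→4, w=23→26.

21.4.26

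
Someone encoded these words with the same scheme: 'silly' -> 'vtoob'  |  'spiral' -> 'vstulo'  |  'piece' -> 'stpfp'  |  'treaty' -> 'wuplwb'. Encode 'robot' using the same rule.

The shift depends on letter class: consonant s→v is +3, but vowel i→t is +11. The rule splits by letter class: vowels +11, consonants +3.
On robot: r(cons)+3=u, o(vowel)+11=z, b(cons)+3=e, o(vowel)+11=z, t(cons)+3=w.

uzezw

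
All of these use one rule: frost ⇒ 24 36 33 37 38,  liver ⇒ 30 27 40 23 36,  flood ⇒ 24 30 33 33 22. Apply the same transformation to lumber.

30 39 31 20 23 36

f is letter #6 and maps to 24: an offset of 18. Each letter is replaced by its alphabet position (a=1..z=26) + 18.
On lumber: l=12→30, u=21→39, m=13→31, b=2→20, e=5→23, r=18→36.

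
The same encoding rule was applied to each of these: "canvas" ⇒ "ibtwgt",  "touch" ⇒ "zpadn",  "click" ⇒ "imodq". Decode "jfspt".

demon

Shifts by position in canvas: pos 0: c→i (+6), pos 1: a→b (+1), pos 2: n→t (+6), pos 3: v→w (+1) — repeating every 2. The shifts repeat in a cycle of length 2: positions 0,1,… shift by +6, +1, then the pattern repeats.
Reversing it on jfspt: j−6=d, f−1=e, s−6=m, p−1=o, t−6=n.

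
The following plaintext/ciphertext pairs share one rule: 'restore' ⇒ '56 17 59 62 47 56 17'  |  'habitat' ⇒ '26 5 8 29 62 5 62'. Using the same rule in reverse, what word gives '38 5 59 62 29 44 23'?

r(#18)→56 and e(#5)→17: differences scale by 3, so n = 3·pos + 2. With a=1..z=26, the number is 3·pos + 2.
Reversing it on 38 5 59 62 29 44 23: 38→(38−2)÷3=12=l, 5→(5−2)÷3=1=a, 59→(59−2)÷3=19=s, 62→(62−2)÷3=20=t, 29→(29−2)÷3=9=i, 44→(44−2)÷3=14=n, 23→(23−2)÷3=7=g.

lasting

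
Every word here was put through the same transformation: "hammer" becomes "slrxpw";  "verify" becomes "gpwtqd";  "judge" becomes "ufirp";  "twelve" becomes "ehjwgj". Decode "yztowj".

The shifts repeat in a cycle of length 3: positions 0,1,… shift by +11, +11, +5, then the pattern repeats.
Reversing it on yztowj: y−11=n, z−11=o, t−5=o, o−11=d, w−11=l, j−5=e.

noodle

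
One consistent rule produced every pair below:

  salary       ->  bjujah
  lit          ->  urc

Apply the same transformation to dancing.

Compare letters: s→b is +9, a→j is +9, l→u is +9 — a constant shift. Each letter is shifted forward by 9 in the alphabet (a Caesar shift of +9).
For dancing: d+9=m, a+9=j, n+9=w, c+9=l, i+9=r, n+9=w, g+9=p.

mjwlrwp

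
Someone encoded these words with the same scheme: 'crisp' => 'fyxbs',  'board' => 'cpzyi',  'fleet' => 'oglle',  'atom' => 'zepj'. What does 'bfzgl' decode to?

scale

c(2)→f(5) and r(17)→y(24) fit y≡3x+25 (mod 26); the inverse of 3 mod 26 is 9. This is an affine cipher: with a=0,…,z=25, each position x becomes (3x+25) mod 26.
Decoding bfzgl: b(1)→9·(1−25)≡18=s; f(5)→9·(5−25)≡2=c; z(25)→9·(25−25)≡0=a; g(6)→9·(6−25)≡11=l; l(11)→9·(11−25)≡4=e (all mod 26).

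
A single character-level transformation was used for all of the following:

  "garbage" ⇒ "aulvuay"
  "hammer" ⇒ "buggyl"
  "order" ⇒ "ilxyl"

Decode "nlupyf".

Compare letters: g→a is +20, a→u is +20, r→l is +20 — a constant shift. Each letter is shifted forward by 20 in the alphabet (a Caesar shift of +20).
Decoding nlupyf: n−20=t, l−20=r, u−20=a, p−20=v, y−20=e, f−20=l.

travel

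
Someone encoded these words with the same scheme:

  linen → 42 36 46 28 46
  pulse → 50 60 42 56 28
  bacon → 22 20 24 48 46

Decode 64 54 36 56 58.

Each letter becomes 2×(its alphabet position, a=1..z=26) + 18.
Reversing it on 64 54 36 56 58: 64→(64−18)÷2=23=w, 54→(54−18)÷2=18=r, 36→(36−18)÷2=9=i, 56→(56−18)÷2=19=s, 58→(58−18)÷2=20=t.

wrist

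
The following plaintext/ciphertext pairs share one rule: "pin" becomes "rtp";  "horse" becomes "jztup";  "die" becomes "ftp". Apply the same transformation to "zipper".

The shift depends on letter class: consonant p→r is +2, but vowel i→t is +11. Two shifts are in play — +11 for a/e/i/o/u, +2 for every other letter.
Applying it to zipper: z(cons)+2=b, i(vowel)+11=t, p(cons)+2=r, p(cons)+2=r, e(vowel)+11=p, r(cons)+2=t.

btrrpt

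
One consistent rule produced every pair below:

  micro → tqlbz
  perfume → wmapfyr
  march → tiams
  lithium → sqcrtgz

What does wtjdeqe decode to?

In micro: m→t is +7, i→q is +8, c→l is +9, r→b is +10 — the shift increases by 1 each position. Letter i (0-indexed) is shifted by i+7, so successive shifts are 7, 8, 9, ….
Decoding wtjdeqe: w−7=p, t−8=l, j−9=a, d−10=t, e−11=t, q−12=e, e−13=r.

platter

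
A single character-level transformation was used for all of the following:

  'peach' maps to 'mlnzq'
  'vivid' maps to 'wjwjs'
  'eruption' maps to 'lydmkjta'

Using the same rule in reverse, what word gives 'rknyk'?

p(15)→m(12) and e(4)→l(11) fit y≡19x+13 (mod 26); the inverse of 19 mod 26 is 11. Each letter's alphabet position (a=0..z=25) is mapped through 19·x+13 mod 26 — an affine cipher.
Undoing it on rknyk: r(17)→11·(17−13)≡18=s; k(10)→11·(10−13)≡19=t; n(13)→11·(13−13)≡0=a; y(24)→11·(24−13)≡17=r; k(10)→11·(10−13)≡19=t (all mod 26).

start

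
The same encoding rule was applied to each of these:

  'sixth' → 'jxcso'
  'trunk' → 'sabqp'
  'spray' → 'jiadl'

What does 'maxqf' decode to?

bring

s(18)→j(9) and i(8)→x(23) fit y≡9x+3 (mod 26); the inverse of 9 mod 26 is 3. Treating letters as 0–25, the rule is x ↦ 9x + 3 (mod 26).
Reversing it on maxqf: m(12)→3·(12−3)≡1=b; a(0)→3·(0−3)≡17=r; x(23)→3·(23−3)≡8=i; q(16)→3·(16−3)≡13=n; f(5)→3·(5−3)≡6=g (all mod 26).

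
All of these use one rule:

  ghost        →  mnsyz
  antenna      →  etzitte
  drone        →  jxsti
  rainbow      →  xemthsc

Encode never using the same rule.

The shift depends on letter class: consonant g→m is +6, but vowel o→s is +4. Two shifts are in play — +4 for a/e/i/o/u, +6 for every other letter.
For never: n(cons)+6=t, e(vowel)+4=i, v(cons)+6=b, e(vowel)+4=i, r(cons)+6=x.

tibix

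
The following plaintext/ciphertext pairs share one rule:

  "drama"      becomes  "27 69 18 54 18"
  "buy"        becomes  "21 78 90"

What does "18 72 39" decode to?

ash

d(#4)→27 and r(#18)→69: differences scale by 3, so n = 3·pos + 15. With a=1..z=26, the number is 3·pos + 15.
Reversing it on 18 72 39: 18→(18−15)÷3=1=a, 72→(72−15)÷3=19=s, 39→(39−15)÷3=8=h.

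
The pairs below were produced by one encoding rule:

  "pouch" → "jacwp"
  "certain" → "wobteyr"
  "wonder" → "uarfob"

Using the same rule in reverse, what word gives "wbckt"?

This is an affine cipher: with a=0,…,z=25, each position x becomes (9x+4) mod 26.
Reversing it on wbckt: w(22)→3·(22−4)≡2=c; b(1)→3·(1−4)≡17=r; c(2)→3·(2−4)≡20=u; k(10)→3·(10−4)≡18=s; t(19)→3·(19−4)≡19=t (all mod 26).

crust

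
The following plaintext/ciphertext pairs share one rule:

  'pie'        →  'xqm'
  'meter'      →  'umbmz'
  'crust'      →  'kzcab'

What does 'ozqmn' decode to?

Compare letters: p→x is +8, i→q is +8, e→m is +8 — a constant shift. Every letter moves 8 places later in the alphabet, wrapping around z→a.
Undoing it on ozqmn: o−8=g, z−8=r, q−8=i, m−8=e, n−8=f.

grief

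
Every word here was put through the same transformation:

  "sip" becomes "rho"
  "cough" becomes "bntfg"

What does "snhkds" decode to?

Compare letters: s→r is +25, i→h is +25, p→o is +25 — a constant shift. Every letter moves 25 places later in the alphabet, wrapping around z→a.
Reversing it on snhkds: s−25=t, n−25=o, h−25=i, k−25=l, d−25=e, s−25=t.

toilet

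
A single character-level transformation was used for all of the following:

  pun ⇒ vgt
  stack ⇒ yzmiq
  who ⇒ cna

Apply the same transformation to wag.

Two shifts are in play — +12 for a/e/i/o/u, +6 for every other letter.
For wag: w(cons)+6=c, a(vowel)+12=m, g(cons)+6=m.

cmm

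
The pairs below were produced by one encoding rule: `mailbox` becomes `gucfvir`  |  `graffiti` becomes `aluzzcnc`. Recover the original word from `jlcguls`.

Every letter moves 20 places later in the alphabet, wrapping around z→a.
Decoding jlcguls: j−20=p, l−20=r, c−20=i, g−20=m, u−20=a, l−20=r, s−20=y.

primary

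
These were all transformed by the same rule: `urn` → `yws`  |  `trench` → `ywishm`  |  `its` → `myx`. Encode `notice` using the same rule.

ssymhi

The shift depends on letter class: consonant r→w is +5, but vowel u→y is +4. The rule splits by letter class: vowels +4, consonants +5.
On notice: n(cons)+5=s, o(vowel)+4=s, t(cons)+5=y, i(vowel)+4=m, c(cons)+5=h, e(vowel)+4=i.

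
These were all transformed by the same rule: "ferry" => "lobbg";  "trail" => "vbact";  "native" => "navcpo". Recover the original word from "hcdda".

f(5)→l(11) and e(4)→o(14) fit y≡23x+0 (mod 26); the inverse of 23 mod 26 is 17. This is an affine cipher: with a=0,…,z=25, each position x becomes (23x+0) mod 26.
Decoding hcdda: h(7)→17·(7−0)≡15=p; c(2)→17·(2−0)≡8=i; d(3)→17·(3−0)≡25=z; d(3)→17·(3−0)≡25=z; a(0)→17·(0−0)≡0=a (all mod 26).

pizza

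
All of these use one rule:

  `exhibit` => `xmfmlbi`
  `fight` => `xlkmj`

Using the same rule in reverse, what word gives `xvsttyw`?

The output letters match the input read backwards, each shifted +4: exhibit reversed is tibihxe. Two steps: reverse the string, then apply a Caesar shift of +4.
Reversing it on xvsttyw: shift back: x−4=t, v−4=r, s−4=o, t−4=p, t−4=p, y−4=u, w−4=s → troppus; then reverse → support.

support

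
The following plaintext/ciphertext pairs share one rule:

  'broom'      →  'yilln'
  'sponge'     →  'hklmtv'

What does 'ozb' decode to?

lay

Each pair mirrors across the alphabet (b↔y, r↔i, o↔l): positions sum to 25. This is the alphabet-reversal cipher (Atbash): a becomes z, b becomes y, etc.
Decoding ozb: o↔l, z↔a, b↔y.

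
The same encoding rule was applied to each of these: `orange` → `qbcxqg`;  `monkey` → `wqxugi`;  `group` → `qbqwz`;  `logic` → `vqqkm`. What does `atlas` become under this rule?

cdvcc

The shift depends on letter class: consonant r→b is +10, but vowel o→q is +2. Two shifts are in play — +2 for a/e/i/o/u, +10 for every other letter.
For atlas: a(vowel)+2=c, t(cons)+10=d, l(cons)+10=v, a(vowel)+2=c, s(cons)+10=c.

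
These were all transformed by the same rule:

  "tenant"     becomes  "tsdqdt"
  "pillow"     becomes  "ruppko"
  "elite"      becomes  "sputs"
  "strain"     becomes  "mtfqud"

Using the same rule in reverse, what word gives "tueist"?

t(19)→t(19) and e(4)→s(18) fit y≡7x+16 (mod 26); the inverse of 7 mod 26 is 15. Treating letters as 0–25, the rule is x ↦ 7x + 16 (mod 26).
Reversing it on tueist: t(19)→15·(19−16)≡19=t; u(20)→15·(20−16)≡8=i; e(4)→15·(4−16)≡2=c; i(8)→15·(8−16)≡10=k; s(18)→15·(18−16)≡4=e; t(19)→15·(19−16)≡19=t (all mod 26).

ticket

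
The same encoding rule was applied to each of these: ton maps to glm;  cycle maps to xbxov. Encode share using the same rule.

Each pair mirrors across the alphabet (t↔g, o↔l, n↔m): positions sum to 25. This is the alphabet-reversal cipher (Atbash): a becomes z, b becomes y, etc.
Applying it to share: s↔h, h↔s, a↔z, r↔i, e↔v.

hsziv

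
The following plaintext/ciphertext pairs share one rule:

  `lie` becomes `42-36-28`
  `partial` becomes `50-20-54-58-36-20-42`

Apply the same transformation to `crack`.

24-54-20-24-40

l(#12)→42 and i(#9)→36: differences scale by 2, so n = 2·pos + 18. With a=1..z=26, the number is 2·pos + 18.
On crack: c=3→24, r=18→54, a=1→20, c=3→24, k=11→40.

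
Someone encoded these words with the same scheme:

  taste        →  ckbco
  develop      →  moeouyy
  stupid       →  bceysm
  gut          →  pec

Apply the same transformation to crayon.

lakhyw

The shift depends on letter class: consonant t→c is +9, but vowel a→k is +10. Vowels shift forward by 10 and consonants shift forward by 9.
Applying it to crayon: c(cons)+9=l, r(cons)+9=a, a(vowel)+10=k, y(cons)+9=h, o(vowel)+10=y, n(cons)+9=w.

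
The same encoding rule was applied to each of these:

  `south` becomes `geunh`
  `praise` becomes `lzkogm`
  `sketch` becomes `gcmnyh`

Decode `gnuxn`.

s(18)→g(6) and o(14)→e(4) fit y≡7x+10 (mod 26); the inverse of 7 mod 26 is 15. Treating letters as 0–25, the rule is x ↦ 7x + 10 (mod 26).
Undoing it on gnuxn: g(6)→15·(6−10)≡18=s; n(13)→15·(13−10)≡19=t; u(20)→15·(20−10)≡20=u; x(23)→15·(23−10)≡13=n; n(13)→15·(13−10)≡19=t (all mod 26).

stunt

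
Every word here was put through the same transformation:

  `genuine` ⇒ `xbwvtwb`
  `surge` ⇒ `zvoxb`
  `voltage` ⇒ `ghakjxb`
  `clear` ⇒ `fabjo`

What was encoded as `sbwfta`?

g(6)→x(23) and e(4)→b(1) fit y≡11x+9 (mod 26); the inverse of 11 mod 26 is 19. This is an affine cipher: with a=0,…,z=25, each position x becomes (11x+9) mod 26.
Undoing it on sbwfta: s(18)→19·(18−9)≡15=p; b(1)→19·(1−9)≡4=e; w(22)→19·(22−9)≡13=n; f(5)→19·(5−9)≡2=c; t(19)→19·(19−9)≡8=i; a(0)→19·(0−9)≡11=l (all mod 26).

pencil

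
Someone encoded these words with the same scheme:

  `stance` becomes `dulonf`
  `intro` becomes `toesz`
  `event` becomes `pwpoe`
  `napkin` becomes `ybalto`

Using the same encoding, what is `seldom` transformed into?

The shifts repeat in a cycle of length 2: positions 0,1,… shift by +11, +1, then the pattern repeats.
For seldom: s+11=d, e+1=f, l+11=w, d+1=e, o+11=z, m+1=n.

dfwezn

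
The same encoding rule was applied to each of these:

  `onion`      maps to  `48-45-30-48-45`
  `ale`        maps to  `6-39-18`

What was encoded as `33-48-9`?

job

o(#15)→48 and n(#14)→45: differences scale by 3, so n = 3·pos + 3. Each letter becomes 3×(its alphabet position, a=1..z=26) + 3.
Undoing it on 33-48-9: 33→(33−3)÷3=10=j, 48→(48−3)÷3=15=o, 9→(9−3)÷3=2=b.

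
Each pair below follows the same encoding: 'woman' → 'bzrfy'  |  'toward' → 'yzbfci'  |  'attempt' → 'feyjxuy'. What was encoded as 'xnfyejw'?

Shifts by position in woman: pos 0: w→b (+5), pos 1: o→z (+11), pos 2: m→r (+5), pos 3: a→f (+5), pos 4: n→y (+11) — repeating every 3. The shifts repeat in a cycle of length 3: positions 0,1,… shift by +5, +11, +5, then the pattern repeats.
Undoing it on xnfyejw: x−5=s, n−11=c, f−5=a, y−5=t, e−11=t, j−5=e, w−5=r.

scatter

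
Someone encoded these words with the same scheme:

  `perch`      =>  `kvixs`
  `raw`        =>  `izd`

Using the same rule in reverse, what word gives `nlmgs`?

Letters are reflected about the middle of the alphabet (position → 25−position): Atbash.
Undoing it on nlmgs: n↔m, l↔o, m↔n, g↔t, s↔h.

month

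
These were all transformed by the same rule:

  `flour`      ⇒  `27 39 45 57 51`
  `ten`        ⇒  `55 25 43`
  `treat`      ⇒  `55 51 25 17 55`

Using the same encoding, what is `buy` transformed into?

19 57 65

f(#6)→27 and l(#12)→39: differences scale by 2, so n = 2·pos + 15. The formula is n = 2×(alphabet index, a=1) + 15.
Applying it to buy: b=2→19, u=21→57, y=25→65.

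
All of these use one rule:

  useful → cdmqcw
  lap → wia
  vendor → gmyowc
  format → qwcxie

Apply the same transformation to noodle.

ywwowm

Two shifts are in play — +8 for a/e/i/o/u, +11 for every other letter.
On noodle: n(cons)+11=y, o(vowel)+8=w, o(vowel)+8=w, d(cons)+11=o, l(cons)+11=w, e(vowel)+8=m.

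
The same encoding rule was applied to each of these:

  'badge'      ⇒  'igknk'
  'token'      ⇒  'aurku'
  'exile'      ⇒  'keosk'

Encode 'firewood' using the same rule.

The rule splits by letter class: vowels +6, consonants +7.
Applying it to firewood: f(cons)+7=m, i(vowel)+6=o, r(cons)+7=y, e(vowel)+6=k, w(cons)+7=d, o(vowel)+6=u, o(vowel)+6=u, d(cons)+7=k.

moykduuk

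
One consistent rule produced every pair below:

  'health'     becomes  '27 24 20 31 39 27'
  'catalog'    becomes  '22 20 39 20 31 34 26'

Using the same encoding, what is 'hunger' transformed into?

h is letter #8 and maps to 27: an offset of 19. Each letter is replaced by its alphabet position (a=1..z=26) + 19.
On hunger: h=8→27, u=21→40, n=14→33, g=7→26, e=5→24, r=18→37.

27 40 33 26 24 37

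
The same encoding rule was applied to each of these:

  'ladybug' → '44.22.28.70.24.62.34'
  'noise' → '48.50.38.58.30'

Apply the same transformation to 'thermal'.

60.36.30.56.46.22.44

l(#12)→44 and a(#1)→22: differences scale by 2, so n = 2·pos + 20. With a=1..z=26, the number is 2·pos + 20.
For thermal: t=20→60, h=8→36, e=5→30, r=18→56, m=13→46, a=1→22, l=12→44.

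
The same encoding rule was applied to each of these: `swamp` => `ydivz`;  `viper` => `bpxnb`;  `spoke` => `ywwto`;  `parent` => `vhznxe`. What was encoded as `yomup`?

In swamp: s→y is +6, w→d is +7, a→i is +8, m→v is +9 — the shift increases by 1 each position. Letter i (0-indexed) is shifted by i+6, so successive shifts are 6, 7, 8, ….
Reversing it on yomup: y−6=s, o−7=h, m−8=e, u−9=l, p−10=f.

shelf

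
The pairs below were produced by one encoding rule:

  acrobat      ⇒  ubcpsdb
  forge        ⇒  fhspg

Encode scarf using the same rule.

The output letters match the input read backwards, each shifted +1: acrobat reversed is taborca. Two steps: reverse the string, then apply a Caesar shift of +1.
On scarf: reverse → fracs; then shift: f+1=g, r+1=s, a+1=b, c+1=d, s+1=t.

gsbdt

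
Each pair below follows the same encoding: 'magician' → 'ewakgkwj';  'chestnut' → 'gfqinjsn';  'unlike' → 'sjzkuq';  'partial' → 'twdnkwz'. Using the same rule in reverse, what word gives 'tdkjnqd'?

printer

m(12)→e(4) and a(0)→w(22) fit y≡5x+22 (mod 26); the inverse of 5 mod 26 is 21. Treating letters as 0–25, the rule is x ↦ 5x + 22 (mod 26).
Undoing it on tdkjnqd: t(19)→21·(19−22)≡15=p; d(3)→21·(3−22)≡17=r; k(10)→21·(10−22)≡8=i; j(9)→21·(9−22)≡13=n; n(13)→21·(13−22)≡19=t; q(16)→21·(16−22)≡4=e; d(3)→21·(3−22)≡17=r (all mod 26).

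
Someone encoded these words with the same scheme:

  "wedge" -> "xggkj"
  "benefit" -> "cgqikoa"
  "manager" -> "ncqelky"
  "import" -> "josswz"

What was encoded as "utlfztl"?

In wedge: w→x is +1, e→g is +2, d→g is +3, g→k is +4 — the shift increases by 1 each position. Each letter shifts forward by (position + 1), i.e. 1, 2, 3, … — the shift grows by one for each successive letter.
Reversing it on utlfztl: u−1=t, t−2=r, l−3=i, f−4=b, z−5=u, t−6=n, l−7=e.

tribune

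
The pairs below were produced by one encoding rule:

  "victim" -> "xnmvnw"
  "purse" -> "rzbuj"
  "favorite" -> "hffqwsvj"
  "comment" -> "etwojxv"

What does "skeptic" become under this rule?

uporyse

Shifts by position in victim: pos 0: v→x (+2), pos 1: i→n (+5), pos 2: c→m (+10), pos 3: t→v (+2), pos 4: i→n (+5), pos 5: m→w (+10) — repeating every 3. The shifts repeat in a cycle of length 3: positions 0,1,… shift by +2, +5, +10, then the pattern repeats.
On skeptic: s+2=u, k+5=p, e+10=o, p+2=r, t+5=y, i+10=s, c+2=e.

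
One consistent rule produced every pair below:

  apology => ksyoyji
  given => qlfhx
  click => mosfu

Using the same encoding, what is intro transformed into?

Shifts by position in apology: pos 0: a→k (+10), pos 1: p→s (+3), pos 2: o→y (+10), pos 3: l→o (+3) — repeating every 2. It's a Vigenère-style cipher with numeric key [10,3]: position i shifts by key[i mod 2].
Applying it to intro: i+10=s, n+3=q, t+10=d, r+3=u, o+10=y.

sqduy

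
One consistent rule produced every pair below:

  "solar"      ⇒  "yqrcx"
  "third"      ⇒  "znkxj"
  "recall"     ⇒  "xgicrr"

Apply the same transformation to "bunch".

hwtin

The shift depends on letter class: consonant s→y is +6, but vowel o→q is +2. Two shifts are in play — +2 for a/e/i/o/u, +6 for every other letter.
Applying it to bunch: b(cons)+6=h, u(vowel)+2=w, n(cons)+6=t, c(cons)+6=i, h(cons)+6=n.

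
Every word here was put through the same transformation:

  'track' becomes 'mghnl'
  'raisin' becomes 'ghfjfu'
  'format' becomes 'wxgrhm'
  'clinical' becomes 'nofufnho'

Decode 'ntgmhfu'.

t(19)→m(12) and r(17)→g(6) fit y≡3x+7 (mod 26); the inverse of 3 mod 26 is 9. Each letter's alphabet position (a=0..z=25) is mapped through 3·x+7 mod 26 — an affine cipher.
Decoding ntgmhfu: n(13)→9·(13−7)≡2=c; t(19)→9·(19−7)≡4=e; g(6)→9·(6−7)≡17=r; m(12)→9·(12−7)≡19=t; h(7)→9·(7−7)≡0=a; f(5)→9·(5−7)≡8=i; u(20)→9·(20−7)≡13=n (all mod 26).

certain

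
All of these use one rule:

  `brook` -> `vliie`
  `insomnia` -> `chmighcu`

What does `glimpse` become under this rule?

Compare letters: b→v is +20, r→l is +20, o→i is +20 — a constant shift. Each letter is shifted forward by 20 in the alphabet (a Caesar shift of +20).
On glimpse: g+20=a, l+20=f, i+20=c, m+20=g, p+20=j, s+20=m, e+20=y.

afcgjmy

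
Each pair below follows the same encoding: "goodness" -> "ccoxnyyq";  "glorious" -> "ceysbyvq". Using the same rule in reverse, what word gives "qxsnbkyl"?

The output letters match the input read backwards, each shifted +10: goodness reversed is ssendoog. Two steps: reverse the string, then apply a Caesar shift of +10.
Reversing it on qxsnbkyl: shift back: q−10=g, x−10=n, s−10=i, n−10=d, b−10=r, k−10=a, y−10=o, l−10=b → gnidraob; then reverse → boarding.

boarding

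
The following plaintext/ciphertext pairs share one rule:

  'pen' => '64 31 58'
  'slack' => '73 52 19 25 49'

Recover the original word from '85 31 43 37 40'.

weigh

p(#16)→64 and e(#5)→31: differences scale by 3, so n = 3·pos + 16. With a=1..z=26, the number is 3·pos + 16.
Decoding 85 31 43 37 40: 85→(85−16)÷3=23=w, 31→(31−16)÷3=5=e, 43→(43−16)÷3=9=i, 37→(37−16)÷3=7=g, 40→(40−16)÷3=8=h.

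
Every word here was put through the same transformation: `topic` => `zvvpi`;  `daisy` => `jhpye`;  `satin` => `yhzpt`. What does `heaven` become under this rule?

nlhblt

The shift depends on letter class: consonant t→z is +6, but vowel o→v is +7. Vowels shift forward by 7 and consonants shift forward by 6.
On heaven: h(cons)+6=n, e(vowel)+7=l, a(vowel)+7=h, v(cons)+6=b, e(vowel)+7=l, n(cons)+6=t.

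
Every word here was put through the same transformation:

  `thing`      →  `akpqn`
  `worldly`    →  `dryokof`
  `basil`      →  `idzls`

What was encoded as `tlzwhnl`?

mistake

Shifts by position in thing: pos 0: t→a (+7), pos 1: h→k (+3), pos 2: i→p (+7), pos 3: n→q (+3) — repeating every 2. It's a Vigenère-style cipher with numeric key [7,3]: position i shifts by key[i mod 2].
Reversing it on tlzwhnl: t−7=m, l−3=i, z−7=s, w−3=t, h−7=a, n−3=k, l−7=e.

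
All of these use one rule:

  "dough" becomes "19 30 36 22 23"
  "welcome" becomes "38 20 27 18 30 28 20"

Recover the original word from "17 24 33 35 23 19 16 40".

d is letter #4 and maps to 19: an offset of 15. Each letter is replaced by its alphabet position (a=1..z=26) + 15.
Decoding 17 24 33 35 23 19 16 40: 17→(17−15)÷1=2=b, 24→(24−15)÷1=9=i, 33→(33−15)÷1=18=r, 35→(35−15)÷1=20=t, 23→(23−15)÷1=8=h, 19→(19−15)÷1=4=d, 16→(16−15)÷1=1=a, 40→(40−15)÷1=25=y.

birthday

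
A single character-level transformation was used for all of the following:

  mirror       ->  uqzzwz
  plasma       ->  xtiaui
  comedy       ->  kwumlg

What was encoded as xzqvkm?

Compare letters: m→u is +8, i→q is +8, r→z is +8 — a constant shift. Each letter is shifted forward by 8 in the alphabet (a Caesar shift of +8).
Reversing it on xzqvkm: x−8=p, z−8=r, q−8=i, v−8=n, k−8=c, m−8=e.

prince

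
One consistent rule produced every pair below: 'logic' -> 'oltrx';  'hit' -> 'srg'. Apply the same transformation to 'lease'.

Each pair mirrors across the alphabet (l↔o, o↔l, g↔t): positions sum to 25. Each letter is replaced by its mirror in the alphabet: a↔z, b↔y, c↔x, and so on (the Atbash cipher).
For lease: l↔o, e↔v, a↔z, s↔h, e↔v.

ovzhv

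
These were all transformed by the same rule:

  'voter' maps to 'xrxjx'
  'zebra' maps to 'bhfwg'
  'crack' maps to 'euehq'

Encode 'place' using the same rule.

Each letter shifts forward by (position + 2), i.e. 2, 3, 4, … — the shift grows by one for each successive letter.
Applying it to place: p+2=r, l+3=o, a+4=e, c+5=h, e+6=k.

roehk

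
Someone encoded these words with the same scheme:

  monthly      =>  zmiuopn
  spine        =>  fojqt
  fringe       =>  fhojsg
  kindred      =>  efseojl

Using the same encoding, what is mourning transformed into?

The output letters match the input read backwards, each shifted +1: monthly reversed is ylhtnom. Two steps: reverse the string, then apply a Caesar shift of +1.
Applying it to mourning: reverse → gninruom; then shift: g+1=h, n+1=o, i+1=j, n+1=o, r+1=s, u+1=v, o+1=p, m+1=n.

hojosvpn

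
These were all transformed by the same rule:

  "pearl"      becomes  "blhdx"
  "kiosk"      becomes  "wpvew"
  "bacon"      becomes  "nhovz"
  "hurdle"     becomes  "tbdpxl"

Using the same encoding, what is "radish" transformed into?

dhppet

The shift depends on letter class: consonant p→b is +12, but vowel e→l is +7. The rule splits by letter class: vowels +7, consonants +12.
Applying it to radish: r(cons)+12=d, a(vowel)+7=h, d(cons)+12=p, i(vowel)+7=p, s(cons)+12=e, h(cons)+12=t.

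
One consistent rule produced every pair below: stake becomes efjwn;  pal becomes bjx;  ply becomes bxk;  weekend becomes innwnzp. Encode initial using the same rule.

The shift depends on letter class: consonant s→e is +12, but vowel a→j is +9. Two shifts are in play — +9 for a/e/i/o/u, +12 for every other letter.
For initial: i(vowel)+9=r, n(cons)+12=z, i(vowel)+9=r, t(cons)+12=f, i(vowel)+9=r, a(vowel)+9=j, l(cons)+12=x.

rzrfrjx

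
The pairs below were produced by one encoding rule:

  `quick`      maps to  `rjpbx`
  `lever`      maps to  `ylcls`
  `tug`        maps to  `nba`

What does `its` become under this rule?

The output letters match the input read backwards, each shifted +7: quick reversed is kciuq. Read the word backwards and shift each letter +7.
Applying it to its: reverse → sti; then shift: s+7=z, t+7=a, i+7=p.

zap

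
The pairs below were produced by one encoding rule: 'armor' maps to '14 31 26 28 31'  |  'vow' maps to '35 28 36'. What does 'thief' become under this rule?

a is letter #1 and maps to 14: an offset of 13. Each letter is replaced by its alphabet position (a=1..z=26) + 13.
Applying it to thief: t=20→33, h=8→21, i=9→22, e=5→18, f=6→19.

33 21 22 18 19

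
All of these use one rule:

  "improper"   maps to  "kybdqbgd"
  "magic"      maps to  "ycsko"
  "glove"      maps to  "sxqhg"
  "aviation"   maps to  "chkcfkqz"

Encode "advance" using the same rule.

cphczog

The shift depends on letter class: consonant m→y is +12, but vowel i→k is +2. The rule splits by letter class: vowels +2, consonants +12.
On advance: a(vowel)+2=c, d(cons)+12=p, v(cons)+12=h, a(vowel)+2=c, n(cons)+12=z, c(cons)+12=o, e(vowel)+2=g.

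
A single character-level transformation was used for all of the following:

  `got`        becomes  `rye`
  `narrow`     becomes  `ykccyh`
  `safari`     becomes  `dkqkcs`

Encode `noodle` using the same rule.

The shift depends on letter class: consonant g→r is +11, but vowel o→y is +10. Vowels shift forward by 10 and consonants shift forward by 11.
On noodle: n(cons)+11=y, o(vowel)+10=y, o(vowel)+10=y, d(cons)+11=o, l(cons)+11=w, e(vowel)+10=o.

yyyowo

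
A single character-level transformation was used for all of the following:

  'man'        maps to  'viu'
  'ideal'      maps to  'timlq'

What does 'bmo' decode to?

The output letters match the input read backwards, each shifted +8: man reversed is nam. Read the word backwards and shift each letter +8.
Reversing it on bmo: shift back: b−8=t, m−8=e, o−8=g → teg; then reverse → get.

get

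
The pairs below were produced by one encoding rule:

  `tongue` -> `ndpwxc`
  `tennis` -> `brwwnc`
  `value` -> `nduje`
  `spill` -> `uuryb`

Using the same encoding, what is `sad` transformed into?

The output letters match the input read backwards, each shifted +9: tongue reversed is eugnot. The word is reversed, then every letter is shifted forward by 9.
On sad: reverse → das; then shift: d+9=m, a+9=j, s+9=b.

mjb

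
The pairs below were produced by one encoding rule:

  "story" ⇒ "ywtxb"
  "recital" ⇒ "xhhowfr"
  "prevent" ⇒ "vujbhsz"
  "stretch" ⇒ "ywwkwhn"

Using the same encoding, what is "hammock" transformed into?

ndrsrhq

It's a Vigenère-style cipher with numeric key [6,3,5]: position i shifts by key[i mod 3].
Applying it to hammock: h+6=n, a+3=d, m+5=r, m+6=s, o+3=r, c+5=h, k+6=q.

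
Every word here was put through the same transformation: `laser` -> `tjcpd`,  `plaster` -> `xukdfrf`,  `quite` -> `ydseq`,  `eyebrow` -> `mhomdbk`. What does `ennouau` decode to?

Each letter shifts forward by (position + 8), i.e. 8, 9, 10, … — the shift grows by one for each successive letter.
Decoding ennouau: e−8=w, n−9=e, n−10=d, o−11=d, u−12=i, a−13=n, u−14=g.

wedding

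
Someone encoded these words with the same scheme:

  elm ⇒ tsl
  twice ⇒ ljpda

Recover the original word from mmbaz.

The output letters match the input read backwards, each shifted +7: elm reversed is mle. The word is reversed, then every letter is shifted forward by 7.
Undoing it on mmbaz: shift back: m−7=f, m−7=f, b−7=u, a−7=t, z−7=s → ffuts; then reverse → stuff.

stuff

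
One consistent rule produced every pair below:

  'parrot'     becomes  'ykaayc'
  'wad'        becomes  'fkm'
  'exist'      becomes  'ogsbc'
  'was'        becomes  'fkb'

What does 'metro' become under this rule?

vocay

The shift depends on letter class: consonant p→y is +9, but vowel a→k is +10. Two shifts are in play — +10 for a/e/i/o/u, +9 for every other letter.
On metro: m(cons)+9=v, e(vowel)+10=o, t(cons)+9=c, r(cons)+9=a, o(vowel)+10=y.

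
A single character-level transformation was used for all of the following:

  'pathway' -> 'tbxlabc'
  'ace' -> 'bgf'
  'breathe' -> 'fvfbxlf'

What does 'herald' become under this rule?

The shift depends on letter class: consonant p→t is +4, but vowel a→b is +1. The rule splits by letter class: vowels +1, consonants +4.
Applying it to herald: h(cons)+4=l, e(vowel)+1=f, r(cons)+4=v, a(vowel)+1=b, l(cons)+4=p, d(cons)+4=h.

lfvbph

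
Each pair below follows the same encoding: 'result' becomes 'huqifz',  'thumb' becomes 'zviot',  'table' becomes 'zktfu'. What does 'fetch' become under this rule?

r(17)→h(7) and e(4)→u(20) fit y≡9x+10 (mod 26); the inverse of 9 mod 26 is 3. Each letter's alphabet position (a=0..z=25) is mapped through 9·x+10 mod 26 — an affine cipher.
Applying it to fetch: f(5)→9·5+10≡3=d; e(4)→9·4+10≡20=u; t(19)→9·19+10≡25=z; c(2)→9·2+10≡2=c; h(7)→9·7+10≡21=v (all mod 26).

duzcv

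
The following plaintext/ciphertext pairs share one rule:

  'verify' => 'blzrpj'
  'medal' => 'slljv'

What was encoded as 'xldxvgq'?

In verify: v→b is +6, e→l is +7, r→z is +8, i→r is +9 — the shift increases by 1 each position. Letter i (0-indexed) is shifted by i+6, so successive shifts are 6, 7, 8, ….
Reversing it on xldxvgq: x−6=r, l−7=e, d−8=v, x−9=o, v−10=l, g−11=v, q−12=e.

revolve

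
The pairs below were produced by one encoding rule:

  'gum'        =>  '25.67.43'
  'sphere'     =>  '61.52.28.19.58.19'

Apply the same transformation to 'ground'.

25.58.49.67.46.16

g(#7)→25 and u(#21)→67: differences scale by 3, so n = 3·pos + 4. Each letter becomes 3×(its alphabet position, a=1..z=26) + 4.
Applying it to ground: g=7→25, r=18→58, o=15→49, u=21→67, n=14→46, d=4→16.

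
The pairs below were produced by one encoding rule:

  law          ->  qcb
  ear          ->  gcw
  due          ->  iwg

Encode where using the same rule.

The shift depends on letter class: consonant l→q is +5, but vowel a→c is +2. Vowels shift forward by 2 and consonants shift forward by 5.
Applying it to where: w(cons)+5=b, h(cons)+5=m, e(vowel)+2=g, r(cons)+5=w, e(vowel)+2=g.

bmgwg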